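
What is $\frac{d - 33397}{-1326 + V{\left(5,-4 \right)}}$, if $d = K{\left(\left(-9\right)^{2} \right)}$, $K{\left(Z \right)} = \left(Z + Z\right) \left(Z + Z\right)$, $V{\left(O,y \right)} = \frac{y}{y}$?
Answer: $\frac{7153}{1325} \approx 5.3985$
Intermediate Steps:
$V{\left(O,y \right)} = 1$
$K{\left(Z \right)} = 4 Z^{2}$ ($K{\left(Z \right)} = 2 Z 2 Z = 4 Z^{2}$)
$d = 26244$ ($d = 4 \left(\left(-9\right)^{2}\right)^{2} = 4 \cdot 81^{2} = 4 \cdot 6561 = 26244$)
$\frac{d - 33397}{-1326 + V{\left(5,-4 \right)}} = \frac{26244 - 33397}{-1326 + 1} = - \frac{7153}{-1325} = \left(-7153\right) \left(- \frac{1}{1325}\right) = \frac{7153}{1325}$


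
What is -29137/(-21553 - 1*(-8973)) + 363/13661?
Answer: 402607097/171855380 ≈ 2.3427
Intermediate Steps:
-29137/(-21553 - 1*(-8973)) + 363/13661 = -29137/(-21553 + 8973) + 363*(1/13661) = -29137/(-12580) + 363/13661 = -29137*(-1/12580) + 363/13661 = 29137/12580 + 363/13661 = 402607097/171855380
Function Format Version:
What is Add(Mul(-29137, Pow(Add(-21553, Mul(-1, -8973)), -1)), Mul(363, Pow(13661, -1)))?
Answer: Rational(402607097, 171855380) ≈ 2.3427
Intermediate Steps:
Add(Mul(-29137, Pow(Add(-21553, Mul(-1, -8973)), -1)), Mul(363, Pow(13661, -1))) = Add(Mul(-29137, Pow(Add(-21553, 8973), -1)), Mul(363, Rational(1, 13661))) = Add(Mul(-29137, Pow(-12580, -1)), Rational(363, 13661)) = Add(Mul(-29137, Rational(-1, 12580)), Rational(363, 13661)) = Add(Rational(29137, 12580), Rational(363, 13661)) = Rational(402607097, 171855380)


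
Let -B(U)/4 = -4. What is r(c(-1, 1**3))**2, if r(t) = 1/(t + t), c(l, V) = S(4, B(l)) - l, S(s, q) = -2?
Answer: 1/4 ≈ 0.25000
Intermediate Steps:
B(U) = 16 (B(U) = -4*(-4) = 16)
c(l, V) = -2 - l
r(t) = 1/(2*t)
r(c(-1, 1**3))**2 = (1/(2*(-2 - 1*(-1))))**2 = (1/(2*(-2 + 1)))**2 = ((1/2)/(-1))**2 = ((1/2)*(-1))**2 = (-1/2)**2 = 1/4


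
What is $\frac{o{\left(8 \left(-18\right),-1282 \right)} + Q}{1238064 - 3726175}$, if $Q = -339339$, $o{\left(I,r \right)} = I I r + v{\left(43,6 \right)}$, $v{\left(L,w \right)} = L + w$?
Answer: $\frac{26922842}{2488111} \approx 10.821$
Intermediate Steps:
$o{\left(I,r \right)} = 49 + r I^{2}$ ($o{\left(I,r \right)} = I I r + \left(43 + 6\right) = I^{2} r + 49 = r I^{2} + 49 = 49 + r I^{2}$)
$\frac{o{\left(8 \left(-18\right),-1282 \right)} + Q}{1238064 - 3726175} = \frac{\left(49 - 1282 \left(8 \left(-18\right)\right)^{2}\right) - 339339}{1238064 - 3726175} = \frac{\left(49 - 1282 \left(-144\right)^{2}\right) - 339339}{-2488111} = \left(\left(49 - 26583552\right) - 339339\right) \left(- \frac{1}{2488111}\right) = \left(-26583503 - 339339\right) \left(- \frac{1}{2488111}\right) = \left(-26922842\right) \left(- \frac{1}{2488111}\right) = \frac{26922842}{2488111}$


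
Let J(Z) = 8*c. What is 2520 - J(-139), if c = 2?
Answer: 2504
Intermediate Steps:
J(Z) = 16 (J(Z) = 8*2 = 16)
2520 - J(-139) = 2520 - 1*16 = 2520 - 16 = 2504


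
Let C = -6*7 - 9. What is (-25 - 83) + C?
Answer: -159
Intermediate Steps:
C = -51 (C = -42 - 9 = -51)
(-25 - 83) + C = (-25 - 83) - 51 = -108 - 51 = -159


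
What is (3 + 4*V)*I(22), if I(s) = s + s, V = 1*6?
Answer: 1188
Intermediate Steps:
V = 6
I(s) = 2*s
(3 + 4*V)*I(22) = (3 + 4*6)*(2*22) = (3 + 24)*44 = 27*44 = 1188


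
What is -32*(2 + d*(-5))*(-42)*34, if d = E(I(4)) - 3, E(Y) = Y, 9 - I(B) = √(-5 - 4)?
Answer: -1279488 + 685440*I ≈ -1.2795e+6 + 6.8544e+5*I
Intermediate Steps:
I(B) = 9 - 3*I (I(B) = 9 - √(-5 - 4) = 9 - √(-9) = 9 - 3*I)
d = 6 - 3*I (d = (9 - 3*I) - 3 = 6 - 3*I ≈ 6.0 - 3.0*I)
-32*(2 + d*(-5))*(-42)*34 = -32*(2 + (6 - 3*I)*(-5))*(-42)*34 = -32*(2 + (-30 + 15*I))*(-42)*34 = -32*(-28 + 15*I)*(-42)*34 = -32*(1176 - 630*I)*34 = -32*(39984 - 21420*I) = -1279488 + 685440*I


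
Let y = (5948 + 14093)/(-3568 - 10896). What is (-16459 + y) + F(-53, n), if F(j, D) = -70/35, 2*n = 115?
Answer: -238111945/14464 ≈ -16462.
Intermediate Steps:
n = 115/2 (n = (1/2)*115 = 115/2 ≈ 57.500)
F(j, D) = -2 (F(j, D) = -70*1/35 = -2)
y = -20041/14464 (y = 20041/(-14464) = 20041*(-1/14464) = -20041/14464 ≈ -1.3856)
(-16459 + y) + F(-53, n) = (-16459 - 20041/14464) - 2 = -238083017/14464 - 2 = -238111945/14464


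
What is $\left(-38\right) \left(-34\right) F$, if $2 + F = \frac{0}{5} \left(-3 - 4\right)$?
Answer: $-2584$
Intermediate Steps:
$F = -2$ ($F = -2 + \frac{0}{5} \left(-3 - 4\right) = -2 + 0 \cdot \frac{1}{5} \left(-7\right) = -2 + 0 \left(-7\right) = -2 + 0 = -2$)
$\left(-38\right) \left(-34\right) F = \left(-38\right) \left(-34\right) \left(-2\right) = 1292 \left(-2\right) = -2584$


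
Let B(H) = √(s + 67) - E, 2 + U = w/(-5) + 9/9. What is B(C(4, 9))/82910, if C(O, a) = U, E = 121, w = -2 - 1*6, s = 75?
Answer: -121/82910 + √142/82910 ≈ -0.0013157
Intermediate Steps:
w = -8 (w = -2 - 6 = -8)
U = ⅗ (U = -2 + (-8/(-5) + 9/9) = -2 + (-8*(-⅕) + 9*(⅑)) = -2 + (8/5 + 1) = -2 + 13/5 = ⅗ ≈ 0.60000)
C(O, a) = ⅗
B(H) = -121 + √142 (B(H) = √(75 + 67) - 1*121 = √142 - 121 = -121 + √142)
B(C(4, 9))/82910 = (-121 + √142)/82910 = (-121 + √142)*(1/82910) = -121/82910 + √142/82910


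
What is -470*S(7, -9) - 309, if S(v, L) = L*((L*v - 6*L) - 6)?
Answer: -63759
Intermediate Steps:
S(v, L) = L*(-6 - 6*L + L*v) (S(v, L) = L*((-6*L + L*v) - 6) = L*(-6 - 6*L + L*v))
-470*S(7, -9) - 309 = -(-4230)*(-6 - 6*(-9) - 9*7) - 309 = -(-4230)*(-6 + 54 - 63) - 309 = -(-4230)*(-15) - 309 = -470*135 - 309 = -63450 - 309 = -63759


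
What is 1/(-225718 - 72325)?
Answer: -1/298043 ≈ -3.3552e-6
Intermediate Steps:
1/(-225718 - 72325) = 1/(-298043) = -1/298043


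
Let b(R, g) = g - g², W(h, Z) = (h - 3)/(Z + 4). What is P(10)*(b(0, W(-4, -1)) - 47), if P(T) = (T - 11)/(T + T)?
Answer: 493/180 ≈ 2.7389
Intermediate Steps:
W(h, Z) = (-3 + h)/(4 + Z)
P(T) = (-11 + T)/(2*T) (P(T) = (-11 + T)/((2*T)) = (-11 + T)*(1/(2*T)) = (-11 + T)/(2*T))
P(10)*(b(0, W(-4, -1)) - 47) = ((½)*(-11 + 10)/10)*(((-3 - 4)/(4 - 1))*(1 - (-3 - 4)/(4 - 1)) - 47) = ((½)*(⅒)*(-1))*((-7/3)*(1 - (-7)/3) - 47) = -(((⅓)*(-7))*(1 - (-7)/3) - 47)/20 = -(-7*(1 - 1*(-7/3))/3 - 47)/20 = -(-7*(1 + 7/3)/3 - 47)/20 = -(-7/3*10/3 - 47)/20 = -(-70/9 - 47)/20 = -1/20*(-493/9) = 493/180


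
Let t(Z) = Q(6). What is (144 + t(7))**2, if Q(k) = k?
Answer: 22500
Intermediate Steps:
t(Z) = 6
(144 + t(7))**2 = (144 + 6)**2 = 150**2 = 22500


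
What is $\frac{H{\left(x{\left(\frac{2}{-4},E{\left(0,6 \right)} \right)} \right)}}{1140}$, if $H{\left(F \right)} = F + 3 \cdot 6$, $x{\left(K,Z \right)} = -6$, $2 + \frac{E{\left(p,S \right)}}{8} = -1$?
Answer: $\frac{1}{95} \approx 0.010526$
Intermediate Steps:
$E{\left(p,S \right)} = -24$ ($E{\left(p,S \right)} = -16 + 8 \left(-1\right) = -16 - 8 = -24$)
$H{\left(F \right)} = 18 + F$ ($H{\left(F \right)} = F + 18 = 18 + F$)
$\frac{H{\left(x{\left(\frac{2}{-4},E{\left(0,6 \right)} \right)} \right)}}{1140} = \frac{18 - 6}{1140} = 12 \cdot \frac{1}{1140} = \frac{1}{95}$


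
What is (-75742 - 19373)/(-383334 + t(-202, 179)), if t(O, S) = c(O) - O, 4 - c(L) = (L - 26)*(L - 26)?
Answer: 95115/435112 ≈ 0.21860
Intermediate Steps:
c(L) = 4 - (-26 + L)**2 (c(L) = 4 - (L - 26)*(L - 26) = 4 - (-26 + L)*(-26 + L) = 4 - (-26 + L)**2)
t(O, S) = 4 - O - (-26 + O)**2 (t(O, S) = (4 - (-26 + O)**2) - O = 4 - O - (-26 + O)**2)
(-75742 - 19373)/(-383334 + t(-202, 179)) = (-75742 - 19373)/(-383334 + (4 - 1*(-202) - (-26 - 202)**2)) = -95115/(-383334 + (4 + 202 - 1*(-228)**2)) = -95115/(-383334 + (4 + 202 - 1*51984)) = -95115/(-383334 + (4 + 202 - 51984)) = -95115/(-383334 - 51778) = -95115/(-435112) = -95115*(-1/435112) = 95115/435112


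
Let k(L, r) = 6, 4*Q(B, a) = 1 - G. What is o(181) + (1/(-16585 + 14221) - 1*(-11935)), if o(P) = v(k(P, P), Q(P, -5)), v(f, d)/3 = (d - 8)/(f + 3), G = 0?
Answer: 2350686/197 ≈ 11932.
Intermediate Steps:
Q(B, a) = ¼ (Q(B, a) = (1 - 1*0)/4 = (1 + 0)/4 = (¼)*1 = ¼)
v(f, d) = 3*(-8 + d)/(3 + f) (v(f, d) = 3*((d - 8)/(f + 3)) = 3*((-8 + d)/(3 + f)) = 3*(-8 + d)/(3 + f))
o(P) = -31/12 (o(P) = 3*(-8 + ¼)/(3 + 6) = 3*(-31/4)/9 = 3*(⅑)*(-31/4) = -31/12)
o(181) + (1/(-16585 + 14221) - 1*(-11935)) = -31/12 + (1/(-16585 + 14221) - 1*(-11935)) = -31/12 + (1/(-2364) + 11935) = -31/12 + (-1/2364 + 11935) = -31/12 + 28214339/2364 = 2350686/197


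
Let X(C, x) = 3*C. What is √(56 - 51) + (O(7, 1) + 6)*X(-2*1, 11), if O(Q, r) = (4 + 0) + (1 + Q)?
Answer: -108 + √5 ≈ -105.76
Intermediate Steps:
O(Q, r) = 5 + Q (O(Q, r) = 4 + (1 + Q) = 5 + Q)
√(56 - 51) + (O(7, 1) + 6)*X(-2*1, 11) = √(56 - 51) + ((5 + 7) + 6)*(3*(-2*1)) = √5 + (12 + 6)*(3*(-2)) = √5 + 18*(-6) = √5 - 108 = -108 + √5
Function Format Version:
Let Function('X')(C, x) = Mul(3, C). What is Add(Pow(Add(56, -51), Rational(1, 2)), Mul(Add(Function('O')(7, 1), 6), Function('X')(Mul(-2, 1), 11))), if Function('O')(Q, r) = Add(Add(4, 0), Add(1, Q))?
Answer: Add(-108, Pow(5, Rational(1, 2))) ≈ -105.76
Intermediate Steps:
Function('O')(Q, r) = Add(5, Q) (Function('O')(Q, r) = Add(4, Add(1, Q)) = Add(5, Q))
Add(Pow(Add(56, -51), Rational(1, 2)), Mul(Add(Function('O')(7, 1), 6), Function('X')(Mul(-2, 1), 11))) = Add(Pow(Add(56, -51), Rational(1, 2)), Mul(Add(Add(5, 7), 6), Mul(3, Mul(-2, 1)))) = Add(Pow(5, Rational(1, 2)), Mul(Add(12, 6), Mul(3, -2))) = Add(Pow(5, Rational(1, 2)), Mul(18, -6)) = Add(Pow(5, Rational(1, 2)), -108) = Add(-108, Pow(5, Rational(1, 2)))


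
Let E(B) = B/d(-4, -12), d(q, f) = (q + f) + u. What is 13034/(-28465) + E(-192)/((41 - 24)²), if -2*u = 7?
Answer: -45325218/106943005 ≈ -0.42383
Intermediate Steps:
u = -7/2 (u = -½*7 = -7/2 ≈ -3.5000)
d(q, f) = -7/2 + f + q (d(q, f) = (q + f) - 7/2 = (f + q) - 7/2 = -7/2 + f + q)
E(B) = -2*B/39 (E(B) = B/(-7/2 - 12 - 4) = B/(-39/2) = B*(-2/39) = -2*B/39)
13034/(-28465) + E(-192)/((41 - 24)²) = 13034/(-28465) + (-2/39*(-192))/((41 - 24)²) = 13034*(-1/28465) + 128/(13*(17²)) = -13034/28465 + (128/13)/289 = -13034/28465 + (128/13)*(1/289) = -13034/28465 + 128/3757 = -45325218/106943005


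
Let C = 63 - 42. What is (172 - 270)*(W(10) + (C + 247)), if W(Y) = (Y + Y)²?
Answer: -65464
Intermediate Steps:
W(Y) = 4*Y² (W(Y) = (2*Y)² = 4*Y²)
C = 21
(172 - 270)*(W(10) + (C + 247)) = (172 - 270)*(4*10² + (21 + 247)) = -98*(4*100 + 268) = -98*(400 + 268) = -98*668 = -65464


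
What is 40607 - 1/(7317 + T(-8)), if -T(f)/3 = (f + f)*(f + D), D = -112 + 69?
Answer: 197715482/4869 ≈ 40607.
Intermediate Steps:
D = -43
T(f) = -6*f*(-43 + f) (T(f) = -3*(f + f)*(f - 43) = -3*2*f*(-43 + f) = -6*f*(-43 + f))
40607 - 1/(7317 + T(-8)) = 40607 - 1/(7317 + 6*(-8)*(43 - 1*(-8))) = 40607 - 1/(7317 + 6*(-8)*(43 + 8)) = 40607 - 1/(7317 + 6*(-8)*51) = 40607 - 1/(7317 - 2448) = 40607 - 1/4869 = 197715482/4869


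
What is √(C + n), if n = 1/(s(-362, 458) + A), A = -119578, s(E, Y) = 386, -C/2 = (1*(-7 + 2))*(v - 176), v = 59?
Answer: I*√4155469392518/59596 ≈ 34.205*I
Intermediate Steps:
C = -1170 (C = -2*1*(-7 + 2)*(59 - 176) = -2*1*(-5)*(-117) = -(-10)*(-117) = -2*585 = -1170)
n = -1/119192 (n = 1/(386 - 119578) = 1/(-119192) = -1/119192 ≈ -8.3898e-6)
√(C + n) = √(-1170 - 1/119192) = √(-139454641/119192) = I*√4155469392518/59596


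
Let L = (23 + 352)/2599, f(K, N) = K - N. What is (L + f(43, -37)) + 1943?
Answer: 5258152/2599 ≈ 2023.1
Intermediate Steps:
L = 375/2599 (L = 375*(1/2599) = 375/2599 ≈ 0.14429)
(L + f(43, -37)) + 1943 = (375/2599 + (43 - 1*(-37))) + 1943 = (375/2599 + (43 + 37)) + 1943 = (375/2599 + 80) + 1943 = 208295/2599 + 1943 = 5258152/2599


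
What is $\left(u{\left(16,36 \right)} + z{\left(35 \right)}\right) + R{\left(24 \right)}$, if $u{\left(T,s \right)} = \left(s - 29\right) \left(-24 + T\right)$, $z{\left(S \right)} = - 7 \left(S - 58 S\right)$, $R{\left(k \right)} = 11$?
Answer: $13920$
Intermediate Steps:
$z{\left(S \right)} = 399 S$ ($z{\left(S \right)} = - 7 \left(- 57 S\right) = 399 S$)
$u{\left(T,s \right)} = \left(-29 + s\right) \left(-24 + T\right)$
$\left(u{\left(16,36 \right)} + z{\left(35 \right)}\right) + R{\left(24 \right)} = \left(\left(696 - 464 - 864 + 16 \cdot 36\right) + 399 \cdot 35\right) + 11 = \left(\left(696 - 464 - 864 + 576\right) + 13965\right) + 11 = \left(-56 + 13965\right) + 11 = 13909 + 11 = 13920$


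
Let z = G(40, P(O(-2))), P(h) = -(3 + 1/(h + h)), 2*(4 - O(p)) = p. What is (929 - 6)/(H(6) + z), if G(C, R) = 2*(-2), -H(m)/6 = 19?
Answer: -923/118 ≈ -7.8220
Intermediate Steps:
H(m) = -114 (H(m) = -6*19 = -114)
O(p) = 4 - p/2
P(h) = -3 - 1/(2*h) (P(h) = -(3 + 1/(2*h)) = -3 - 1/(2*h))
G(C, R) = -4
z = -4
(929 - 6)/(H(6) + z) = (929 - 6)/(-114 - 4) = 923/(-118) = 923*(-1/118) = -923/118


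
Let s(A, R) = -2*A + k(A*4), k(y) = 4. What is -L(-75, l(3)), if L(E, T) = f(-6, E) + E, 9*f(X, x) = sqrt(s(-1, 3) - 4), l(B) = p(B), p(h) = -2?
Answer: 75 - sqrt(2)/9 ≈ 74.843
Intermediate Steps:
s(A, R) = 4 - 2*A (s(A, R) = -2*A + 4 = 4 - 2*A)
l(B) = -2
f(X, x) = sqrt(2)/9 (f(X, x) = sqrt((4 - 2*(-1)) - 4)/9 = sqrt((4 + 2) - 4)/9 = sqrt(6 - 4)/9 = sqrt(2)/9)
L(E, T) = E + sqrt(2)/9 (L(E, T) = sqrt(2)/9 + E = E + sqrt(2)/9)
-L(-75, l(3)) = -(-75 + sqrt(2)/9) = 75 - sqrt(2)/9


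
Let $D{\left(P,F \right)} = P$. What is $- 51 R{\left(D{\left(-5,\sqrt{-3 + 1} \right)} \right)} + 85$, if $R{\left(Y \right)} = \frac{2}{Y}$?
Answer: $\frac{527}{5} \approx 105.4$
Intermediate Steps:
$- 51 R{\left(D{\left(-5,\sqrt{-3 + 1} \right)} \right)} + 85 = - 51 \frac{2}{-5} + 85 = - 51 \cdot 2 \left(- \frac{1}{5}\right) + 85 = \left(-51\right) \left(- \frac{2}{5}\right) + 85 = \frac{102}{5} + 85 = \frac{527}{5}$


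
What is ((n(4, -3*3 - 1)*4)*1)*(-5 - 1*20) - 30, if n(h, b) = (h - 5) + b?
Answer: 1070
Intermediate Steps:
n(h, b) = -5 + b + h (n(h, b) = (-5 + h) + b = -5 + b + h)
((n(4, -3*3 - 1)*4)*1)*(-5 - 1*20) - 30 = (((-5 + (-3*3 - 1) + 4)*4)*1)*(-5 - 1*20) - 30 = (((-5 + (-9 - 1) + 4)*4)*1)*(-5 - 20) - 30 = (((-5 - 10 + 4)*4)*1)*(-25) - 30 = (-11*4*1)*(-25) - 30 = -44*1*(-25) - 30 = -44*(-25) - 30 = 1100 - 30 = 1070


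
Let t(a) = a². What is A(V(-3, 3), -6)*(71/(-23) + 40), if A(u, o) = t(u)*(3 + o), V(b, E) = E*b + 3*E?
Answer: 0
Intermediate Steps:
V(b, E) = 3*E + E*b
A(u, o) = u²*(3 + o)
A(V(-3, 3), -6)*(71/(-23) + 40) = ((3*(3 - 3))²*(3 - 6))*(71/(-23) + 40) = ((3*0)²*(-3))*(71*(-1/23) + 40) = (0²*(-3))*(-71/23 + 40) = (0*(-3))*(849/23) = 0*(849/23) = 0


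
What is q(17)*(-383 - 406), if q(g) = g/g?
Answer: -789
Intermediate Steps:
q(g) = 1
q(17)*(-383 - 406) = 1*(-383 - 406) = 1*(-789) = -789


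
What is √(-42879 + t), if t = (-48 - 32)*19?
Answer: I*√44399 ≈ 210.71*I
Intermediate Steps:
t = -1520 (t = -80*19 = -1520)
√(-42879 + t) = √(-42879 - 1520) = √(-44399) = I*√44399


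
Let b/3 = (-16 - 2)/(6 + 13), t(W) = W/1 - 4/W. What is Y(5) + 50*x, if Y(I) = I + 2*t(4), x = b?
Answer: -2491/19 ≈ -131.11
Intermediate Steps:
t(W) = W - 4/W (t(W) = W*1 - 4/W = W - 4/W)
b = -54/19 (b = 3*((-16 - 2)/(6 + 13)) = 3*(-18/19) = -54/19 ≈ -2.8421)
x = -54/19 ≈ -2.8421
Y(I) = 6 + I (Y(I) = I + 2*(4 - 4/4) = I + 2*(4 - 4*¼) = I + 2*(4 - 1) = I + 2*3 = I + 6 = 6 + I)
Y(5) + 50*x = (6 + 5) + 50*(-54/19) = 11 - 2700/19 = -2491/19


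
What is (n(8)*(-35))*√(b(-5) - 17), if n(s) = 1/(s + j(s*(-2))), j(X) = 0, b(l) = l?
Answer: -35*I*√22/8 ≈ -20.521*I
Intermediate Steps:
n(s) = 1/s (n(s) = 1/(s + 0) = 1/s)
(n(8)*(-35))*√(b(-5) - 17) = (-35/8)*√(-5 - 17) = ((⅛)*(-35))*√(-22) = -35*I*√22/8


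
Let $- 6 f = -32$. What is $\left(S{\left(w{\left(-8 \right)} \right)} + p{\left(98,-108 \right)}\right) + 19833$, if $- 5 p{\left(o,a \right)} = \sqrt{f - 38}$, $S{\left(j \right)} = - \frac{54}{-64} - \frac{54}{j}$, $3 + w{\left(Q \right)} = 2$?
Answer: $\frac{636411}{32} - \frac{7 i \sqrt{6}}{15} \approx 19888.0 - 1.1431 i$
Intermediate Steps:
$f = \frac{16}{3}$ ($f = \left(- \frac{1}{6}\right) \left(-32\right) = \frac{16}{3} \approx 5.3333$)
$w{\left(Q \right)} = -1$ ($w{\left(Q \right)} = -3 + 2 = -1$)
$S{\left(j \right)} = \frac{27}{32} - \frac{54}{j}$ ($S{\left(j \right)} = \left(-54\right) \left(- \frac{1}{64}\right) - \frac{54}{j} = \frac{27}{32} - \frac{54}{j}$)
$p{\left(o,a \right)} = - \frac{7 i \sqrt{6}}{15}$ ($p{\left(o,a \right)} = - \frac{\sqrt{\frac{16}{3} - 38}}{5} = - \frac{\sqrt{- \frac{98}{3}}}{5} = - \frac{\frac{7}{3} i \sqrt{6}}{5} = - \frac{7 i \sqrt{6}}{15}$)
$\left(S{\left(w{\left(-8 \right)} \right)} + p{\left(98,-108 \right)}\right) + 19833 = \left(\left(\frac{27}{32} - \frac{54}{-1}\right) - \frac{7 i \sqrt{6}}{15}\right) + 19833 = \left(\left(\frac{27}{32} - -54\right) - \frac{7 i \sqrt{6}}{15}\right) + 19833 = \left(\left(\frac{27}{32} + 54\right) - \frac{7 i \sqrt{6}}{15}\right) + 19833 = \left(\frac{1755}{32} - \frac{7 i \sqrt{6}}{15}\right) + 19833 = \frac{636411}{32} - \frac{7 i \sqrt{6}}{15}$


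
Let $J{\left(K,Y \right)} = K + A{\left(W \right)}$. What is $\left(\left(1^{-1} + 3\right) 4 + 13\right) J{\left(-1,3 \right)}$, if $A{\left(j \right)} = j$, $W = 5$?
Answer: $116$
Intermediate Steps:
$J{\left(K,Y \right)} = 5 + K$ ($J{\left(K,Y \right)} = K + 5 = 5 + K$)
$\left(\left(1^{-1} + 3\right) 4 + 13\right) J{\left(-1,3 \right)} = \left(\left(1^{-1} + 3\right) 4 + 13\right) \left(5 - 1\right) = \left(\left(1 + 3\right) 4 + 13\right) 4 = \left(4 \cdot 4 + 13\right) 4 = \left(16 + 13\right) 4 = 29 \cdot 4 = 116$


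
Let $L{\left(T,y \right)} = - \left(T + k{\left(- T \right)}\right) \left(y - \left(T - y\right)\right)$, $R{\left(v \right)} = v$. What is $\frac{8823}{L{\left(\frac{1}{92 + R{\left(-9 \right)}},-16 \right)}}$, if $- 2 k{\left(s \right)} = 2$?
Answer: $- \frac{60781647}{217874} \approx -278.98$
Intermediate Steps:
$k{\left(s \right)} = -1$ ($k{\left(s \right)} = \left(- \frac{1}{2}\right) 2 = -1$)
$L{\left(T,y \right)} = - \left(-1 + T\right) \left(- T + 2 y\right)$ ($L{\left(T,y \right)} = - \left(T - 1\right) \left(y - \left(T - y\right)\right) = - \left(-1 + T\right) \left(- T + 2 y\right)$)
$\frac{8823}{L{\left(\frac{1}{92 + R{\left(-9 \right)}},-16 \right)}} = \frac{8823}{\left(\frac{1}{92 - 9}\right)^{2} - \frac{1}{92 - 9} + 2 \left(-16\right) - 2 \frac{1}{92 - 9} \left(-16\right)} = \frac{8823}{\left(\frac{1}{83}\right)^{2} - \frac{1}{83} - 32 - 2 \cdot \frac{1}{83} \left(-16\right)} = \frac{8823}{\left(\frac{1}{83}\right)^{2} - \frac{1}{83} - 32 - \frac{2}{83} \left(-16\right)} = \frac{8823}{\frac{1}{6889} - \frac{1}{83} - 32 + \frac{32}{83}} = \frac{8823}{- \frac{217874}{6889}} = 8823 \left(- \frac{6889}{217874}\right) = - \frac{60781647}{217874}$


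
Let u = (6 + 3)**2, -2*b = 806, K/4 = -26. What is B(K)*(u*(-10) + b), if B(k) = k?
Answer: 126152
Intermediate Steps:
K = -104 (K = 4*(-26) = -104)
b = -403 (b = -1/2*806 = -403)
u = 81 (u = 9**2 = 81)
B(K)*(u*(-10) + b) = -104*(81*(-10) - 403) = -104*(-810 - 403) = -104*(-1213) = 126152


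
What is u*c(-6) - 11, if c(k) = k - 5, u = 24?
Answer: -275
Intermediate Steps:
c(k) = -5 + k
u*c(-6) - 11 = 24*(-5 - 6) - 11 = 24*(-11) - 11 = -264 - 11 = -275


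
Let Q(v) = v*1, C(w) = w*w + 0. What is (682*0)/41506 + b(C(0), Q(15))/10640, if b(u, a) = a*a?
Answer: 45/2128 ≈ 0.021147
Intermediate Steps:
C(w) = w² (C(w) = w² + 0 = w²)
Q(v) = v
b(u, a) = a²
(682*0)/41506 + b(C(0), Q(15))/10640 = (682*0)/41506 + 15²/10640 = 0*(1/41506) + 225*(1/10640) = 0 + 45/2128 = 45/2128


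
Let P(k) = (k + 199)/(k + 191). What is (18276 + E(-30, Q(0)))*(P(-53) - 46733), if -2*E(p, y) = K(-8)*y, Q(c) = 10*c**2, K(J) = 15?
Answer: -19643678368/23 ≈ -8.5407e+8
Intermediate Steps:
P(k) = (199 + k)/(191 + k)
E(p, y) = -15*y/2
(18276 + E(-30, Q(0)))*(P(-53) - 46733) = (18276 - 75*0**2)*((199 - 53)/(191 - 53) - 46733) = (18276 - 75*0)*(146/138 - 46733) = (18276 - 15/2*0)*((1/138)*146 - 46733) = (18276 + 0)*(73/69 - 46733) = 18276*(-3224504/69) = -19643678368/23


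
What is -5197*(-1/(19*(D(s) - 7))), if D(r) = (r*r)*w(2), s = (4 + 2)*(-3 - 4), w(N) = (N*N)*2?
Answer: 5197/267995 ≈ 0.019392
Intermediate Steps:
w(N) = 2*N**2 (w(N) = N**2*2 = 2*N**2)
s = -42 (s = 6*(-7) = -42)
D(r) = 8*r**2 (D(r) = (r*r)*(2*2**2) = r**2*(2*4) = r**2*8 = 8*r**2)
-5197*(-1/(19*(D(s) - 7))) = -5197*(-1/(19*(8*(-42)**2 - 7))) = -5197*(-1/(19*(8*1764 - 7))) = -5197*(-1/(19*(14112 - 7))) = -5197/((-19*14105)) = -5197/(-267995) = -5197*(-1/267995) = 5197/267995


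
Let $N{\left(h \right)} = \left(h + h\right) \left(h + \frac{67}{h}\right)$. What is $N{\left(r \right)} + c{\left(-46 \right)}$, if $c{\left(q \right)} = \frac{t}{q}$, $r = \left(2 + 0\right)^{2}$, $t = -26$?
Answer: $\frac{3831}{23} \approx 166.57$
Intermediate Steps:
$r = 4$ ($r = 2^{2} = 4$)
$c{\left(q \right)} = - \frac{26}{q}$
$N{\left(h \right)} = 2 h \left(h + \frac{67}{h}\right)$
$N{\left(r \right)} + c{\left(-46 \right)} = \left(134 + 2 \cdot 4^{2}\right) - \frac{26}{-46} = \left(134 + 2 \cdot 16\right) - - \frac{13}{23} = \left(134 + 32\right) + \frac{13}{23} = 166 + \frac{13}{23} = \frac{3831}{23}$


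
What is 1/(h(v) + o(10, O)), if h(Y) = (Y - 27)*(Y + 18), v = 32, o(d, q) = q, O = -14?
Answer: 1/236 ≈ 0.0042373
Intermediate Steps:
h(Y) = (-27 + Y)*(18 + Y)
1/(h(v) + o(10, O)) = 1/((-486 + 32**2 - 9*32) - 14) = 1/((-486 + 1024 - 288) - 14) = 1/(250 - 14) = 1/236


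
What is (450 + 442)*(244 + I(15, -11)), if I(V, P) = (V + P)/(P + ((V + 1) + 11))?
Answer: 217871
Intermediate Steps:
I(V, P) = (P + V)/(12 + P + V) (I(V, P) = (P + V)/(P + ((1 + V) + 11)) = (P + V)/(P + (12 + V)) = (P + V)/(12 + P + V))
(450 + 442)*(244 + I(15, -11)) = (450 + 442)*(244 + (-11 + 15)/(12 - 11 + 15)) = 892*(244 + 4/16) = 892*(244 + (1/16)*4) = 892*(244 + 1/4) = 892*(977/4) = 217871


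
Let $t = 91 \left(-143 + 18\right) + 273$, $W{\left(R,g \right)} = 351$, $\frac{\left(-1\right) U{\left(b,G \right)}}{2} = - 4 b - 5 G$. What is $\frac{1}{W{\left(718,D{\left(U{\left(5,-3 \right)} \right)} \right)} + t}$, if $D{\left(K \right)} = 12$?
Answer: $- \frac{1}{10751} \approx -9.3015 \cdot 10^{-5}$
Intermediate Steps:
$U{\left(b,G \right)} = 8 b + 10 G$ ($U{\left(b,G \right)} = - 2 \left(- 4 b - 5 G\right) = - 2 \left(- 5 G - 4 b\right) = 8 b + 10 G$)
$t = -11102$ ($t = 91 \left(-125\right) + 273 = -11375 + 273 = -11102$)
$\frac{1}{W{\left(718,D{\left(U{\left(5,-3 \right)} \right)} \right)} + t} = \frac{1}{351 - 11102} = \frac{1}{-10751} = - \frac{1}{10751}$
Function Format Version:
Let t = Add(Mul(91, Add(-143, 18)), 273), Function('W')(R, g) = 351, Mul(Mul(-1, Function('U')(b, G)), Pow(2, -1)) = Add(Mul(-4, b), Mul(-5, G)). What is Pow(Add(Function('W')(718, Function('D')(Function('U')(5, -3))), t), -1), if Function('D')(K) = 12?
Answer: Rational(-1, 10751) ≈ -9.3015e-5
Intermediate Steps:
Function('U')(b, G) = Add(Mul(8, b), Mul(10, G)) (Function('U')(b, G) = Mul(-2, Add(Mul(-4, b), Mul(-5, G))) = Mul(-2, Add(Mul(-5, G), Mul(-4, b))) = Add(Mul(8, b), Mul(10, G)))
t = -11102 (t = Add(Mul(91, -125), 273) = Add(-11375, 273) = -11102)
Pow(Add(Function('W')(718, Function('D')(Function('U')(5, -3))), t), -1) = Pow(Add(351, -11102), -1) = Pow(-10751, -1) = Rational(-1, 10751)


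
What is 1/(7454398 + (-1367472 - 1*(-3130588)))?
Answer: 1/9217514 ≈ 1.0849e-7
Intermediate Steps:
1/(7454398 + (-1367472 - 1*(-3130588))) = 1/(7454398 + (-1367472 + 3130588)) = 1/(7454398 + 1763116) = 1/9217514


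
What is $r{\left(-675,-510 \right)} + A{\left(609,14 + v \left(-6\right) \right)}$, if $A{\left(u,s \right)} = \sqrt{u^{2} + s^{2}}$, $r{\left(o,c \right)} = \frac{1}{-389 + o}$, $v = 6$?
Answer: $- \frac{1}{1064} + 17 \sqrt{1285} \approx 609.4$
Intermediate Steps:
$A{\left(u,s \right)} = \sqrt{s^{2} + u^{2}}$
$r{\left(-675,-510 \right)} + A{\left(609,14 + v \left(-6\right) \right)} = \frac{1}{-389 - 675} + \sqrt{\left(14 + 6 \left(-6\right)\right)^{2} + 609^{2}} = \frac{1}{-1064} + \sqrt{\left(14 - 36\right)^{2} + 370881} = - \frac{1}{1064} + \sqrt{\left(-22\right)^{2} + 370881} = - \frac{1}{1064} + \sqrt{484 + 370881} = - \frac{1}{1064} + \sqrt{371365} = - \frac{1}{1064} + 17 \sqrt{1285}$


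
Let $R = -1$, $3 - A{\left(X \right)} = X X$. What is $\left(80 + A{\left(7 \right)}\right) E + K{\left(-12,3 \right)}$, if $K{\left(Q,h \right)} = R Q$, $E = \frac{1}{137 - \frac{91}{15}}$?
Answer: $\frac{12039}{982} \approx 12.26$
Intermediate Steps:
$E = \frac{15}{1964}$ ($E = \frac{1}{137 - \frac{91}{15}} = \frac{1}{\frac{1964}{15}} = \frac{15}{1964} \approx 0.0076375$)
$A{\left(X \right)} = 3 - X^{2}$ ($A{\left(X \right)} = 3 - X X = 3 - X^{2}$)
$K{\left(Q,h \right)} = - Q$
$\left(80 + A{\left(7 \right)}\right) E + K{\left(-12,3 \right)} = \left(80 + \left(3 - 7^{2}\right)\right) \frac{15}{1964} - -12 = \left(80 + \left(3 - 49\right)\right) \frac{15}{1964} + 12 = \left(80 - 46\right) \frac{15}{1964} + 12 = 34 \cdot \frac{15}{1964} + 12 = \frac{255}{982} + 12 = \frac{12039}{982}$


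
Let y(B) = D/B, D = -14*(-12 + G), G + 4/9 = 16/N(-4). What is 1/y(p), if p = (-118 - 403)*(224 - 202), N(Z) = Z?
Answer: -51579/1036 ≈ -49.787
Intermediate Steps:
G = -40/9 (G = -4/9 + 16/(-4) = -4/9 + 16*(-1/4) = -4/9 - 4 = -40/9 ≈ -4.4444)
p = -11462 (p = -521*22 = -11462)
D = 2072/9 (D = -14*(-12 - 40/9) = -14*(-148/9) = 2072/9 ≈ 230.22)
y(B) = 2072/(9*B)
1/y(p) = 1/((2072/9)/(-11462)) = 1/((2072/9)*(-1/11462)) = 1/(-1036/51579) = -51579/1036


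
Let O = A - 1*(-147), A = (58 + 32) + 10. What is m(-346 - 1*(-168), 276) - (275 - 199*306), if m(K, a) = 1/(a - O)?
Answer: 1757952/29 ≈ 60619.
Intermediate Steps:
A = 100 (A = 90 + 10 = 100)
O = 247 (O = 100 - 1*(-147) = 100 + 147 = 247)
m(K, a) = 1/(-247 + a) (m(K, a) = 1/(a - 1*247) = 1/(a - 247) = 1/(-247 + a))
m(-346 - 1*(-168), 276) - (275 - 199*306) = 1/(-247 + 276) - (275 - 199*306) = 1/29 - (275 - 60894) = 1/29 - 1*(-60619) = 1/29 + 60619 = 1757952/29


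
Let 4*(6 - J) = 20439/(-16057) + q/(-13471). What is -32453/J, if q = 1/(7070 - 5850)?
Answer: -34256178683852080/6669283854397 ≈ -5136.4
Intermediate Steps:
q = 1/1220 ≈ 0.00081967
J = 6669283854397/1055562773360 (J = 6 - (20439/(-16057) + (1/1220)/(-13471))/4 = 6 - (20439*(-1/16057) + (1/1220)*(-1/13471))/4 = 6 - (-20439/16057 - 1/16434620)/4 = 6 - ¼*(-335907214237/263890693340) = 6 + 335907214237/1055562773360 = 6669283854397/1055562773360 ≈ 6.3182)
-32453/J = -32453/6669283854397/1055562773360 = -32453*1055562773360/6669283854397 = -34256178683852080/6669283854397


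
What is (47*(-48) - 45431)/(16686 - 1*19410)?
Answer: 47687/2724 ≈ 17.506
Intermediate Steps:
(47*(-48) - 45431)/(16686 - 1*19410) = (-2256 - 45431)/(16686 - 19410) = -47687/(-2724) = -47687*(-1/2724) = 47687/2724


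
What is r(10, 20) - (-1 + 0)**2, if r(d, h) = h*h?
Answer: 399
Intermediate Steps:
r(d, h) = h**2
r(10, 20) - (-1 + 0)**2 = 20**2 - (-1 + 0)**2 = 400 - 1*(-1)**2 = 400 - 1*1 = 400 - 1 = 399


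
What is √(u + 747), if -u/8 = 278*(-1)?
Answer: √2971 ≈ 54.507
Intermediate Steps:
u = 2224 (u = -2224*(-1) = -8*(-278) = 2224)
√(u + 747) = √(2224 + 747) = √2971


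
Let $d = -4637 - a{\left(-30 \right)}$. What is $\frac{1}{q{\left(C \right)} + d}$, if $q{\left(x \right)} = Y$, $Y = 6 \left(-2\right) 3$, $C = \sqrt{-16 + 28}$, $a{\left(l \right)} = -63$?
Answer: $- \frac{1}{4610} \approx -0.00021692$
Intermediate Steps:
$C = 2 \sqrt{3}$ ($C = \sqrt{12} = 2 \sqrt{3} \approx 3.4641$)
$Y = -36$ ($Y = \left(-12\right) 3 = -36$)
$q{\left(x \right)} = -36$
$d = -4574$ ($d = -4637 - -63 = -4637 + 63 = -4574$)
$\frac{1}{q{\left(C \right)} + d} = \frac{1}{-36 - 4574} = \frac{1}{-4610} = - \frac{1}{4610}$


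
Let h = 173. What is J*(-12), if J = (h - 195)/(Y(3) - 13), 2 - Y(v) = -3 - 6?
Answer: -132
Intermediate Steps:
Y(v) = 11 (Y(v) = 2 - (-3 - 6) = 2 - 1*(-9) = 2 + 9 = 11)
J = 11 (J = (173 - 195)/(11 - 13) = -22/(-2) = -22*(-½) = 11)
J*(-12) = 11*(-12) = -132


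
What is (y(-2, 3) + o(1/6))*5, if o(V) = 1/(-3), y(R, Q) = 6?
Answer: 85/3 ≈ 28.333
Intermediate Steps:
o(V) = -1/3
(y(-2, 3) + o(1/6))*5 = (6 - 1/3)*5 = (17/3)*5 = 85/3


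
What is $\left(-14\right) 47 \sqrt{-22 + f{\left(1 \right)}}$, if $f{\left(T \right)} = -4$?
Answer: $- 658 i \sqrt{26} \approx - 3355.2 i$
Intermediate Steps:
$\left(-14\right) 47 \sqrt{-22 + f{\left(1 \right)}} = \left(-14\right) 47 \sqrt{-22 - 4} = - 658 \sqrt{-26} = - 658 i \sqrt{26}$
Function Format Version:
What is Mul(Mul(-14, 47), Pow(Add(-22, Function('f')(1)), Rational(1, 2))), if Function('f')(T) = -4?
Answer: Mul(-658, I, Pow(26, Rational(1, 2))) ≈ Mul(-3355.2, I)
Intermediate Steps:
Mul(Mul(-14, 47), Pow(Add(-22, Function('f')(1)), Rational(1, 2))) = Mul(Mul(-14, 47), Pow(Add(-22, -4), Rational(1, 2))) = Mul(-658, Pow(-26, Rational(1, 2))) = Mul(-658, Mul(I, Pow(26, Rational(1, 2)))) = Mul(-658, I, Pow(26, Rational(1, 2)))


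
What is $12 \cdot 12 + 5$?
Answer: $149$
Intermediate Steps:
$12 \cdot 12 + 5 = 144 + 5 = 149$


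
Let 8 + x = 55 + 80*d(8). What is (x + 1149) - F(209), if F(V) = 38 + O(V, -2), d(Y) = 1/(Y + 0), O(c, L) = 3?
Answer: 1165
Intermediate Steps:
d(Y) = 1/Y
x = 57 (x = -8 + (55 + 80/8) = -8 + (55 + 80*(⅛)) = -8 + (55 + 10) = -8 + 65 = 57)
F(V) = 41 (F(V) = 38 + 3 = 41)
(x + 1149) - F(209) = (57 + 1149) - 1*41 = 1206 - 41 = 1165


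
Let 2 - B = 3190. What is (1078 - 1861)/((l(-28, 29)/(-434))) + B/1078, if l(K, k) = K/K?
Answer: 183162464/539 ≈ 3.3982e+5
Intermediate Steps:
B = -3188 (B = 2 - 1*3190 = 2 - 3190 = -3188)
l(K, k) = 1
(1078 - 1861)/((l(-28, 29)/(-434))) + B/1078 = (1078 - 1861)/((1/(-434))) - 3188/1078 = -783/(1*(-1/434)) - 3188*1/1078 = -783/(-1/434) - 1594/539 = -783*(-434) - 1594/539 = 339822 - 1594/539 = 183162464/539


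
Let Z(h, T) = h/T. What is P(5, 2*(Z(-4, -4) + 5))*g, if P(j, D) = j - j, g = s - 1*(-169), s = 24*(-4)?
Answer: 0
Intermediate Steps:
s = -96
g = 73 (g = -96 - 1*(-169) = -96 + 169 = 73)
P(j, D) = 0
P(5, 2*(Z(-4, -4) + 5))*g = 0*73 = 0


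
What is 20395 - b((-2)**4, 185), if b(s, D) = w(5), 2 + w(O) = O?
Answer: 20392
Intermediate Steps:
w(O) = -2 + O
b(s, D) = 3 (b(s, D) = -2 + 5 = 3)
20395 - b((-2)**4, 185) = 20395 - 1*3 = 20395 - 3 = 20392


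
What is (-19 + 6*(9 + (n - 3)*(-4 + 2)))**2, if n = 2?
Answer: 2209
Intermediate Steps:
(-19 + 6*(9 + (n - 3)*(-4 + 2)))**2 = (-19 + 6*(9 + (2 - 3)*(-4 + 2)))**2 = (-19 + 6*(9 - 1*(-2)))**2 = (-19 + 6*(9 + 2))**2 = (-19 + 6*11)**2 = (-19 + 66)**2 = 47**2 = 2209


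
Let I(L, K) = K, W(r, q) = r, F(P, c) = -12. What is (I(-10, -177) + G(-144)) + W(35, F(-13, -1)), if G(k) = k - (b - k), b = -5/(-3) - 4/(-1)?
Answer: -1307/3 ≈ -435.67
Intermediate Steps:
b = 17/3 (b = -5*(-1/3) - 4*(-1) = 5/3 + 4 = 17/3 ≈ 5.6667)
G(k) = -17/3 + 2*k (G(k) = k - (17/3 - k) = k + (-17/3 + k) = -17/3 + 2*k)
(I(-10, -177) + G(-144)) + W(35, F(-13, -1)) = (-177 + (-17/3 + 2*(-144))) + 35 = (-177 + (-17/3 - 288)) + 35 = (-177 - 881/3) + 35 = -1412/3 + 35 = -1307/3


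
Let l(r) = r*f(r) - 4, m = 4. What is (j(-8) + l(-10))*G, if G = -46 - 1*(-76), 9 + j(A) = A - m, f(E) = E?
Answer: 2250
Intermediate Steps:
j(A) = -13 + A (j(A) = -9 + (A - 1*4) = -9 + (A - 4) = -9 + (-4 + A) = -13 + A)
G = 30 (G = -46 + 76 = 30)
l(r) = -4 + r**2 (l(r) = r*r - 4 = r**2 - 4 = -4 + r**2)
(j(-8) + l(-10))*G = ((-13 - 8) + (-4 + (-10)**2))*30 = (-21 + (-4 + 100))*30 = (-21 + 96)*30 = 75*30 = 2250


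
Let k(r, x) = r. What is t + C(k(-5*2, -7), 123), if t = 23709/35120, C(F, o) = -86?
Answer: -2996611/35120 ≈ -85.325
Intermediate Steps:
t = 23709/35120 (t = 23709*(1/35120) = 23709/35120 ≈ 0.67509)
t + C(k(-5*2, -7), 123) = 23709/35120 - 86 = -2996611/35120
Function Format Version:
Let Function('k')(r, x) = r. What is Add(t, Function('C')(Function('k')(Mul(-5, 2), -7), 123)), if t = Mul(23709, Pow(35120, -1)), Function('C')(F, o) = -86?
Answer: Rational(-2996611, 35120) ≈ -85.325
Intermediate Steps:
t = Rational(23709, 35120) (t = Mul(23709, Rational(1, 35120)) = Rational(23709, 35120) ≈ 0.67509)
Add(t, Function('C')(Function('k')(Mul(-5, 2), -7), 123)) = Add(Rational(23709, 35120), -86) = Rational(-2996611, 35120)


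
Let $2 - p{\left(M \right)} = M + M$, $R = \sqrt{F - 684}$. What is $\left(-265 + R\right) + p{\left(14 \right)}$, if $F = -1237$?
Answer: $-291 + i \sqrt{1921} \approx -291.0 + 43.829 i$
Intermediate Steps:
$R = i \sqrt{1921}$ ($R = \sqrt{-1237 - 684} = \sqrt{-1921} = i \sqrt{1921} \approx 43.829 i$)
$p{\left(M \right)} = 2 - 2 M$ ($p{\left(M \right)} = 2 - \left(M + M\right) = 2 - 2 M$)
$\left(-265 + R\right) + p{\left(14 \right)} = \left(-265 + i \sqrt{1921}\right) + \left(2 - 28\right) = \left(-265 + i \sqrt{1921}\right) - 26 = -291 + i \sqrt{1921}$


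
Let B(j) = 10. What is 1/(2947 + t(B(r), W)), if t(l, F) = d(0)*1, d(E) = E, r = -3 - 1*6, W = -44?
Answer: 1/2947 ≈ 0.00033933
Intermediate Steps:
r = -9 (r = -3 - 6 = -9)
t(l, F) = 0 (t(l, F) = 0*1 = 0)
1/(2947 + t(B(r), W)) = 1/(2947 + 0) = 1/2947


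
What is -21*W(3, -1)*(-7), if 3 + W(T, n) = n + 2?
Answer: -294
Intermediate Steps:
W(T, n) = -1 + n (W(T, n) = -3 + (n + 2) = -3 + (2 + n) = -1 + n)
-21*W(3, -1)*(-7) = -21*(-1 - 1)*(-7) = -21*(-2)*(-7) = 42*(-7) = -294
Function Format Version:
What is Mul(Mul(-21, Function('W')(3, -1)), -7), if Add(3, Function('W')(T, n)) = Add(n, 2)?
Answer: -294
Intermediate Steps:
Function('W')(T, n) = Add(-1, n) (Function('W')(T, n) = Add(-3, Add(n, 2)) = Add(-3, Add(2, n)) = Add(-1, n))
Mul(Mul(-21, Function('W')(3, -1)), -7) = Mul(Mul(-21, Add(-1, -1)), -7) = Mul(Mul(-21, -2), -7) = Mul(42, -7) = -294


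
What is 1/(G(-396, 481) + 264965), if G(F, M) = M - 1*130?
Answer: 1/265316 ≈ 3.7691e-6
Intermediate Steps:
G(F, M) = -130 + M (G(F, M) = M - 130 = -130 + M)
1/(G(-396, 481) + 264965) = 1/((-130 + 481) + 264965) = 1/(351 + 264965) = 1/265316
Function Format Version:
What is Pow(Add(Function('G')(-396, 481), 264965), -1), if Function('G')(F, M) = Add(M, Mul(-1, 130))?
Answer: Rational(1, 265316) ≈ 3.7691e-6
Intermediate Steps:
Function('G')(F, M) = Add(-130, M) (Function('G')(F, M) = Add(M, -130) = Add(-130, M))
Pow(Add(Function('G')(-396, 481), 264965), -1) = Pow(Add(Add(-130, 481), 264965), -1) = Pow(Add(351, 264965), -1) = Pow(265316, -1) = Rational(1, 265316)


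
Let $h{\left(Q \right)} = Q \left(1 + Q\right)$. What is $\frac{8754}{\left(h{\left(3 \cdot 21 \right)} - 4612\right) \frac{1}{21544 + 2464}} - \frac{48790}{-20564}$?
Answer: $- \frac{540228247981}{1490890} \approx -3.6235 \cdot 10^{5}$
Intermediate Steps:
$\frac{8754}{\left(h{\left(3 \cdot 21 \right)} - 4612\right) \frac{1}{21544 + 2464}} - \frac{48790}{-20564} = \frac{8754}{\left(3 \cdot 21 \left(1 + 3 \cdot 21\right) - 4612\right) \frac{1}{21544 + 2464}} - \frac{48790}{-20564} = \frac{8754}{\left(63 \left(1 + 63\right) - 4612\right) \frac{1}{24008}} - - \frac{24395}{10282} = \frac{8754}{\left(63 \cdot 64 - 4612\right) \frac{1}{24008}} + \frac{24395}{10282} = \frac{8754}{\left(4032 - 4612\right) \frac{1}{24008}} + \frac{24395}{10282} = \frac{8754}{\left(-580\right) \frac{1}{24008}} + \frac{24395}{10282} = \frac{8754}{- \frac{145}{6002}} + \frac{24395}{10282} = 8754 \left(- \frac{6002}{145}\right) + \frac{24395}{10282} = - \frac{52541508}{145} + \frac{24395}{10282} = - \frac{540228247981}{1490890}$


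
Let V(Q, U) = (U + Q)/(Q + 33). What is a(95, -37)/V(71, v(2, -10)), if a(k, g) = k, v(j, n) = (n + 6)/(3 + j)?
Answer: 3800/27 ≈ 140.74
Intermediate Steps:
v(j, n) = (6 + n)/(3 + j)
V(Q, U) = (Q + U)/(33 + Q)
a(95, -37)/V(71, v(2, -10)) = 95/(((71 + (6 - 10)/(3 + 2))/(33 + 71))) = 95/(((71 - 4/5)/104)) = 95/(((1/104)*(351/5))) = 95/(27/40) = 95*(40/27) = 3800/27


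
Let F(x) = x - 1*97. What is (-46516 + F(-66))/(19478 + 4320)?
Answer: -46679/23798 ≈ -1.9615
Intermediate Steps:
F(x) = -97 + x (F(x) = x - 97 = -97 + x)
(-46516 + F(-66))/(19478 + 4320) = (-46516 + (-97 - 66))/(19478 + 4320) = (-46516 - 163)/23798 = -46679*1/23798 = -46679/23798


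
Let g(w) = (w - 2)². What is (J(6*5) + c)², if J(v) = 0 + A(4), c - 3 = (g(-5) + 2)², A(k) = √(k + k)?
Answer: 6780824 + 10416*√2 ≈ 6.7956e+6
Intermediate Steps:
g(w) = (-2 + w)²
A(k) = √2*√k (A(k) = √(2*k) = √2*√k)
c = 2604 (c = 3 + ((-2 - 5)² + 2)² = 3 + ((-7)² + 2)² = 3 + (49 + 2)² = 3 + 51² = 3 + 2601 = 2604)
J(v) = 2*√2 (J(v) = 0 + √2*√4 = 0 + √2*2 = 0 + 2*√2 = 2*√2)
(J(6*5) + c)² = (2*√2 + 2604)² = (2604 + 2*√2)²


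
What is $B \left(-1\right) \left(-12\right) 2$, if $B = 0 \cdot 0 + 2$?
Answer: $48$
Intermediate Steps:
$B = 2$ ($B = 0 + 2 = 2$)
$B \left(-1\right) \left(-12\right) 2 = 2 \left(-1\right) \left(-12\right) 2 = \left(-2\right) \left(-12\right) 2 = 24 \cdot 2 = 48$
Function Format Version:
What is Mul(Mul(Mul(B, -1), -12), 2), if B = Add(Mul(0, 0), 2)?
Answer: 48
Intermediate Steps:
B = 2 (B = Add(0, 2) = 2)
Mul(Mul(Mul(B, -1), -12), 2) = Mul(Mul(Mul(2, -1), -12), 2) = Mul(Mul(-2, -12), 2) = Mul(24, 2) = 48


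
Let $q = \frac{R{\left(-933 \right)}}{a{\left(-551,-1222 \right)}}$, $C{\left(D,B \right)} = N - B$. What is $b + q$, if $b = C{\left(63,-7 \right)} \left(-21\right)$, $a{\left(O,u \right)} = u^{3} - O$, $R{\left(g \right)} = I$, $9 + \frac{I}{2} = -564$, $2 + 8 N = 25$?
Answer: $- \frac{3027330743355}{14598339976} \approx -207.38$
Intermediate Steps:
$N = \frac{23}{8}$ ($N = - \frac{1}{4} + \frac{1}{8} \cdot 25 = - \frac{1}{4} + \frac{25}{8} = \frac{23}{8} \approx 2.875$)
$I = -1146$ ($I = -18 + 2 \left(-564\right) = -18 - 1128 = -1146$)
$R{\left(g \right)} = -1146$
$C{\left(D,B \right)} = \frac{23}{8} - B$
$q = \frac{1146}{1824792497}$ ($q = - \frac{1146}{\left(-1222\right)^{3} - -551} = - \frac{1146}{-1824793048 + 551} = - \frac{1146}{-1824792497} = \left(-1146\right) \left(- \frac{1}{1824792497}\right) = \frac{1146}{1824792497} \approx 6.2802 \cdot 10^{-7}$)
$b = - \frac{1659}{8}$ ($b = \left(\frac{23}{8} - -7\right) \left(-21\right) = \left(\frac{23}{8} + 7\right) \left(-21\right) = \frac{79}{8} \left(-21\right) = - \frac{1659}{8} \approx -207.38$)
$b + q = - \frac{1659}{8} + \frac{1146}{1824792497} = - \frac{3027330743355}{14598339976}$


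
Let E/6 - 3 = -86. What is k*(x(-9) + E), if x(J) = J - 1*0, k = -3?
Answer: 1521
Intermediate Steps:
E = -498 (E = 18 + 6*(-86) = 18 - 516 = -498)
x(J) = J (x(J) = J + 0 = J)
k*(x(-9) + E) = -3*(-9 - 498) = -3*(-507) = 1521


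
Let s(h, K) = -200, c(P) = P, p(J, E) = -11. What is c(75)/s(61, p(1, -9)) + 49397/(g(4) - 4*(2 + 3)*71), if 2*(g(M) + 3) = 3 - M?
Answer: -798893/22776 ≈ -35.076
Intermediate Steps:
g(M) = -3/2 - M/2 (g(M) = -3 + (3 - M)/2 = -3 + (3/2 - M/2) = -3/2 - M/2)
c(75)/s(61, p(1, -9)) + 49397/(g(4) - 4*(2 + 3)*71) = 75/(-200) + 49397/((-3/2 - ½*4) - 4*(2 + 3)*71) = 75*(-1/200) + 49397/((-3/2 - 2) - 4*5*71) = -3/8 + 49397/(-7/2 - 20*71) = -3/8 + 49397/(-7/2 - 1420) = -3/8 + 49397/(-2847/2) = -3/8 + 49397*(-2/2847) = -3/8 - 98794/2847 = -798893/22776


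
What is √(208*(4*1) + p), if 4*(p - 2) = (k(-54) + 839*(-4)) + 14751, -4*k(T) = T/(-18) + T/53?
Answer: √165511951/212 ≈ 60.685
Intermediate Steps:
k(T) = 35*T/3816 (k(T) = -(T/(-18) + T/53)/4 = -(T*(-1/18) + T*(1/53))/4 = -(-T/18 + T/53)/4 = -(-35)*T/3816 = 35*T/3816)
p = 2417331/848 (p = 2 + (((35/3816)*(-54) + 839*(-4)) + 14751)/4 = 2 + ((-105/212 - 3356) + 14751)/4 = 2 + (-711577/212 + 14751)/4 = 2 + (¼)*(2415635/212) = 2 + 2415635/848 = 2417331/848 ≈ 2850.6)
√(208*(4*1) + p) = √(208*(4*1) + 2417331/848) = √(208*4 + 2417331/848) = √(832 + 2417331/848) = √(3122867/848) = √165511951/212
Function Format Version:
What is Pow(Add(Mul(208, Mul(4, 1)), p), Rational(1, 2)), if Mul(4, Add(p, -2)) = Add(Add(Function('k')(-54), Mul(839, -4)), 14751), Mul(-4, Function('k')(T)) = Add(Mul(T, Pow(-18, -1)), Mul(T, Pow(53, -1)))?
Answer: Mul(Rational(1, 212), Pow(165511951, Rational(1, 2))) ≈ 60.685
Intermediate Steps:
Function('k')(T) = Mul(Rational(35, 3816), T) (Function('k')(T) = Mul(Rational(-1, 4), Add(Mul(T, Pow(-18, -1)), Mul(T, Pow(53, -1)))) = Mul(Rational(-1, 4), Add(Mul(T, Rational(-1, 18)), Mul(T, Rational(1, 53)))) = Mul(Rational(-1, 4), Add(Mul(Rational(-1, 18), T), Mul(Rational(1, 53), T))) = Mul(Rational(-1, 4), Mul(Rational(-35, 954), T)) = Mul(Rational(35, 3816), T))
p = Rational(2417331, 848) (p = Add(2, Mul(Rational(1, 4), Add(Add(Mul(Rational(35, 3816), -54), Mul(839, -4)), 14751))) = Add(2, Mul(Rational(1, 4), Add(Add(Rational(-105, 212), -3356), 14751))) = Add(2, Mul(Rational(1, 4), Add(Rational(-711577, 212), 14751))) = Add(2, Mul(Rational(1, 4), Rational(2415635, 212))) = Add(2, Rational(2415635, 848)) = Rational(2417331, 848) ≈ 2850.6)
Pow(Add(Mul(208, Mul(4, 1)), p), Rational(1, 2)) = Pow(Add(Mul(208, Mul(4, 1)), Rational(2417331, 848)), Rational(1, 2)) = Pow(Add(Mul(208, 4), Rational(2417331, 848)), Rational(1, 2)) = Pow(Add(832, Rational(2417331, 848)), Rational(1, 2)) = Pow(Rational(3122867, 848), Rational(1, 2)) = Mul(Rational(1, 212), Pow(165511951, Rational(1, 2)))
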